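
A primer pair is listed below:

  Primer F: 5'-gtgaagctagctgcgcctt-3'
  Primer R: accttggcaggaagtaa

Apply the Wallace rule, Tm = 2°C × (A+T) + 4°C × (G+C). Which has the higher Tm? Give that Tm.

Primer F, 60°C

Primer F: A+T=8, G+C=11 → Tm = 2(8)+4(11) = 60°C
Primer R: A+T=9, G+C=8 → Tm = 2(9)+4(8) = 50°C
60°C vs 50°C → primer F is higher.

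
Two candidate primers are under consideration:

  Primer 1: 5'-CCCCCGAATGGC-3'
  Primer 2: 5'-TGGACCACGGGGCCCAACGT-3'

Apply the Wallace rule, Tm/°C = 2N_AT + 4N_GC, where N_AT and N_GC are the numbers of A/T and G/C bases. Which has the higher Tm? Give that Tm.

Primer 1: A+T=3, G+C=9 → Tm = 2(3)+4(9) = 42°C
Primer 2: A+T=6, G+C=14 → Tm = 2(6)+4(14) = 68°C
42°C vs 68°C → primer 2 is higher.

Primer 2, 68°C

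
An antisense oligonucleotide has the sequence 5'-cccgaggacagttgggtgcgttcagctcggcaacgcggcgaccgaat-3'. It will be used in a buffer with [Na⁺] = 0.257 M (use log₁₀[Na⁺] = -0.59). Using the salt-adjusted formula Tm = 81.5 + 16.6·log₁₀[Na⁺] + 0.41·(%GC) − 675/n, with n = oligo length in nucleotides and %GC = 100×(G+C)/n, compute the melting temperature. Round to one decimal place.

84.4°C

Length n = 47. Scanning the sequence gives C=14, G=17, T=7, A=9.
G+C = 31, so %GC = 31/47 × 100 = 65.957%
Salt term: 16.6 × (-0.59) = -9.794
GC term: 0.41 × 65.957 = 27.042; length term: −675/47 = −14.362
Tm = 81.5 + (-9.794) + 27.042 − 14.362 = 84.386 → 84.4°C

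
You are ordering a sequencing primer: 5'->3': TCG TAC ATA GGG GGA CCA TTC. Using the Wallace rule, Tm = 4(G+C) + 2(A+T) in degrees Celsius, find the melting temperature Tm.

64°C

Counting bases: G=6, C=5, T=5, A=5
So N_AT = 10 and N_GC = 11.
Tm = 2(10) + 4(11) = 20 + 44 = 64°C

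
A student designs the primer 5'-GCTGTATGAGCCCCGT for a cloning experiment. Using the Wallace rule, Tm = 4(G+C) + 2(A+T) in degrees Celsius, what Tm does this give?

Counting bases: A=2, T=4, C=5, G=5
AT pairs contribute 6, GC pairs contribute 10.
Tm = 2(6) + 4(10) = 12 + 40 = 52°C

52°C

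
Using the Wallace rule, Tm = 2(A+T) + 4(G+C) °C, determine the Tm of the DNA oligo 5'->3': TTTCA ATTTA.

22°C

Scanning the sequence gives A=3, G=0, C=1, T=6.
AT pairs contribute 9, GC pairs contribute 1.
Tm = 2(9) + 4(1) = 18 + 4 = 22°C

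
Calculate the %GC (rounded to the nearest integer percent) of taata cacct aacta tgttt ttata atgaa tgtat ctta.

21%

Base counts: C=5, G=3, A=14, T=17
G+C = 3 + 5 = 8 out of 39 bases
%GC = 8/39 × 100 = 20.51% ≈ 21%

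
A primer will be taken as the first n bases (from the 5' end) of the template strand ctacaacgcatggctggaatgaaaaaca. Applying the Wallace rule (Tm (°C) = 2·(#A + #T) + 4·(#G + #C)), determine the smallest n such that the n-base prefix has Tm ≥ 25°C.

n = 9

First 8 bases: CTACAACG → Tm = 24°C (< 25°C)
First 9 bases: CTACAACGC → Tm = 28°C (≥ 25°C)
Each additional base adds 2°C (A/T) or 4°C (G/C), so Tm is non-decreasing in n; n = 9 is the first length to reach 25°C.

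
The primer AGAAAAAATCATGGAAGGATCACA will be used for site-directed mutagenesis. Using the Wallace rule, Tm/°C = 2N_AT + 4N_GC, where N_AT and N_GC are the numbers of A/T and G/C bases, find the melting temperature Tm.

Base counts: T=3, C=3, G=5, A=13
A+T = 16, G+C = 8
Tm = 2×16 + 4×8 = 64°C

64°C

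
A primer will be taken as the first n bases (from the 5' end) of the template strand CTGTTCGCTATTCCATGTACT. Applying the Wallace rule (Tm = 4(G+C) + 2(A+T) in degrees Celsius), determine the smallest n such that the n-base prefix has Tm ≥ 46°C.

First 15 bases: CTGTTCGCTATTCCA → Tm = 44°C (< 46°C)
First 16 bases: CTGTTCGCTATTCCAT → Tm = 46°C (≥ 46°C)
Each additional base adds 2°C (A/T) or 4°C (G/C), so Tm is non-decreasing in n; n = 16 is the first length to reach 46°C.

n = 16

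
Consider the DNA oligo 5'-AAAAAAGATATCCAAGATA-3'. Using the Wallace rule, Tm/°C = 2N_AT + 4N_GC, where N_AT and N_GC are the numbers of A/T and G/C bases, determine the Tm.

46°C

G=2, T=3, A=12, C=2
So N_AT = 15 and N_GC = 4.
Tm = 2×15 + 4×4 = 46°C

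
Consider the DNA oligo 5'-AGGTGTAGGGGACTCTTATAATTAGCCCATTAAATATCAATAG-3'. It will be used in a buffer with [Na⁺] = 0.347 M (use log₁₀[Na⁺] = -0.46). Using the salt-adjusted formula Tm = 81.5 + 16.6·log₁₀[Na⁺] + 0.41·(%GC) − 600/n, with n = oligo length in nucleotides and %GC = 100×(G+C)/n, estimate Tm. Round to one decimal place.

Length n = 43. G=9, A=15, C=6, T=13
G+C = 15, so %GC = 15/43 × 100 = 34.884%
Salt term: 16.6 × (-0.46) = -7.636
GC term: 0.41 × 34.884 = 14.302; length term: −600/43 = −13.953
Tm = 81.5 + (-7.636) + 14.302 − 13.953 = 74.213 → 74.2°C

74.2°C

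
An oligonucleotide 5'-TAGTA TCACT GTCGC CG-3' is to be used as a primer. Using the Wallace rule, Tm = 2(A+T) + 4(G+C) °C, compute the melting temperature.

T=5, G=4, A=3, C=5
AT pairs contribute 8, GC pairs contribute 9.
Tm = 2(8) + 4(9) = 16 + 36 = 52°C

52°C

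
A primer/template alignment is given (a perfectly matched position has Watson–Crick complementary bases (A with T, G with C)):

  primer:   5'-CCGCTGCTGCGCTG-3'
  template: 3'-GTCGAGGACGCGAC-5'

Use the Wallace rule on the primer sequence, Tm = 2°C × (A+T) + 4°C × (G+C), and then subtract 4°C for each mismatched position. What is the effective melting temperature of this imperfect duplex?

Primer base counts: A=0, T=3, G=5, C=6 → A+T=3, G+C=11
Perfect-match Tm = 2(3) + 4(11) = 6 + 44 = 50°C
Mismatches (positions where the bases are not complementary): 2 (at positions 2, 6)
Effective Tm = 50 − 2×4 = 50 − 8 = 42°C

42°C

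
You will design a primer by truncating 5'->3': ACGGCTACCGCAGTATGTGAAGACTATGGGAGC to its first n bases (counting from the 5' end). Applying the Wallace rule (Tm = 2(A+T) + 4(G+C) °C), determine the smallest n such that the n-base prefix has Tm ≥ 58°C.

n = 19

First 18 bases: ACGGCTACCGCAGTATGT → Tm = 56°C (< 58°C)
First 19 bases: ACGGCTACCGCAGTATGTG → Tm = 60°C (≥ 58°C)
Each additional base adds 2°C (A/T) or 4°C (G/C), so Tm is non-decreasing in n; n = 19 is the first length to reach 58°C.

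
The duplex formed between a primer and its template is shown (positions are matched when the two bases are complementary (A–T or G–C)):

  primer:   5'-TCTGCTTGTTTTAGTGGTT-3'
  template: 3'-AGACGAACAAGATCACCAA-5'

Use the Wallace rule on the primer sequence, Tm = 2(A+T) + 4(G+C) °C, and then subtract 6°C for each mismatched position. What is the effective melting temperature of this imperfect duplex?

Primer base counts: A=1, T=11, G=5, C=2 → A+T=12, G+C=7
Perfect-match Tm = 2(12) + 4(7) = 24 + 28 = 52°C
Mismatches (positions where the bases are not complementary): 1 (at position 11)
Effective Tm = 52 − 1×6 = 52 − 6 = 46°C

46°C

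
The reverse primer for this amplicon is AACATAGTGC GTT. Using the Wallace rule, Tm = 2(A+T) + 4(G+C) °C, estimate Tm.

36°C

Scanning the sequence gives G=3, T=4, A=4, C=2.
A+T = 8, G+C = 5
Tm = 2×8 + 4×5 = 36°C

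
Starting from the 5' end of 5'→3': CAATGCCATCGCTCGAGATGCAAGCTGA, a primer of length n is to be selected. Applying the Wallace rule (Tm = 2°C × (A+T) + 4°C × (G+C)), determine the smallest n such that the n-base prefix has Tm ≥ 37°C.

n = 12

First 11 bases: CAATGCCATCG → Tm = 34°C (< 37°C)
First 12 bases: CAATGCCATCGC → Tm = 38°C (≥ 37°C)
Each additional base adds 2°C (A/T) or 4°C (G/C), so Tm is non-decreasing in n; n = 12 is the first length to reach 37°C.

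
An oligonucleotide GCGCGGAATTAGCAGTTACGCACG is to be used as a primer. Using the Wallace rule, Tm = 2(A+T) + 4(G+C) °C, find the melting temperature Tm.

Base counts: A=6, G=8, T=4, C=6
A+T = 10, G+C = 14
Tm = 2×10 + 4×14 = 76°C

76°C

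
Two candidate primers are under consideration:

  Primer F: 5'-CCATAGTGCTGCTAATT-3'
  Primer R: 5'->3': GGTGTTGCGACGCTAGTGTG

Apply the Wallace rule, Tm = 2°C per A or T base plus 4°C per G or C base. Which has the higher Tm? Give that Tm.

Primer R, 64°C

Primer F: A+T=10, G+C=7 → Tm = 2(10)+4(7) = 48°C
Primer R: A+T=8, G+C=12 → Tm = 2(8)+4(12) = 64°C
48°C vs 64°C → primer R is higher.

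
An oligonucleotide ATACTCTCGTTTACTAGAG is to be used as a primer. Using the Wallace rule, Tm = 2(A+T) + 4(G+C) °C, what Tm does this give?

T=7, C=4, G=3, A=5
So N_AT = 12 and N_GC = 7.
Tm = 2(12) + 4(7) = 24 + 28 = 52°C

52°C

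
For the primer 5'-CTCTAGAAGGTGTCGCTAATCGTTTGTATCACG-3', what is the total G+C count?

15

Counting bases: A=7, T=11, C=7, G=8
G+C = 8 + 7 = 15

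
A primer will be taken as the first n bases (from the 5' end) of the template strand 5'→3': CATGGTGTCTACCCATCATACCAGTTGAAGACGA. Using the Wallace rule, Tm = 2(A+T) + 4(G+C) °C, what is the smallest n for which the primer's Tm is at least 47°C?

First 15 bases: CATGGTGTCTACCCA → Tm = 46°C (< 47°C)
First 16 bases: CATGGTGTCTACCCAT → Tm = 48°C (≥ 47°C)
Each additional base adds 2°C (A/T) or 4°C (G/C), so Tm is non-decreasing in n; n = 16 is the first length to reach 47°C.

n = 16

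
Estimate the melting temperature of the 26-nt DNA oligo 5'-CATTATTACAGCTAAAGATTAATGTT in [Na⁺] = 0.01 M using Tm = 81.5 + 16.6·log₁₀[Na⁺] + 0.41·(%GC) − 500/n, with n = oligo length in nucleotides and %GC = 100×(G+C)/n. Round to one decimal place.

Length n = 26. Base counts: A=10, C=3, G=3, T=10
G+C = 6, so %GC = 6/26 × 100 = 23.077%
Salt term: 16.6 × (-2) = -33.2
GC term: 0.41 × 23.077 = 9.462; length term: −500/26 = −19.231
Tm = 81.5 + (-33.2) + 9.462 − 19.231 = 38.531 → 38.5°C

38.5°C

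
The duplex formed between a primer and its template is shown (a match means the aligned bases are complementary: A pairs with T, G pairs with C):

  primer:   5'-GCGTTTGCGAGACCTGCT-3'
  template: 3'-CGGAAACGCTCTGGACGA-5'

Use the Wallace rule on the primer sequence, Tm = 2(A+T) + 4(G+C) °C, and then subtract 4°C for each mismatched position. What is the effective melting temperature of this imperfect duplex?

Primer base counts: A=2, T=5, G=6, C=5 → A+T=7, G+C=11
Perfect-match Tm = 2(7) + 4(11) = 14 + 44 = 58°C
Mismatches (positions where the bases are not complementary): 1 (at position 3)
Effective Tm = 58 − 1×4 = 58 − 4 = 54°C

54°C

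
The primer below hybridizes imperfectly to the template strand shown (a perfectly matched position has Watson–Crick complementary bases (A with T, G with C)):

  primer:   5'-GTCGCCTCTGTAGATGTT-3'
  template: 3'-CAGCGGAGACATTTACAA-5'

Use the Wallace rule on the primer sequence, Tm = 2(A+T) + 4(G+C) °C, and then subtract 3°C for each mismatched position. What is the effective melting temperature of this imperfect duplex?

Primer base counts: A=2, T=7, G=5, C=4 → A+T=9, G+C=9
Perfect-match Tm = 2(9) + 4(9) = 18 + 36 = 54°C
Mismatches (positions where the bases are not complementary): 1 (at position 13)
Effective Tm = 54 − 1×3 = 54 − 3 = 51°C

51°C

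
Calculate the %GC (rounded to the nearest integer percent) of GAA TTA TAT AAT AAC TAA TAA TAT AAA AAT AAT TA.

Scanning the sequence gives A=21, C=1, T=12, G=1.
G+C = 1 + 1 = 2 out of 35 bases
%GC = 2/35 × 100 = 5.714% ≈ 6%

6%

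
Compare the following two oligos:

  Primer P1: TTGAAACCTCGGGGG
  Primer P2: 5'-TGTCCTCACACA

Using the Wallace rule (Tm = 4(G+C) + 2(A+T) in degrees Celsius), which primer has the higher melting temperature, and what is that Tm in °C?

Primer P1, 48°C

Primer P1: A+T=6, G+C=9 → Tm = 2(6)+4(9) = 48°C
Primer P2: A+T=6, G+C=6 → Tm = 2(6)+4(6) = 36°C
48°C vs 36°C → primer P1 is higher.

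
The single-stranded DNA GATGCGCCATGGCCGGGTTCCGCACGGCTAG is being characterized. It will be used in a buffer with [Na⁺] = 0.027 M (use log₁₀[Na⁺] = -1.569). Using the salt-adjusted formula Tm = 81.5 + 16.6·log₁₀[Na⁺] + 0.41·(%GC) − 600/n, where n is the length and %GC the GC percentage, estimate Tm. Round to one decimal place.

65.2°C

Length n = 31. Counting bases: T=5, C=10, A=4, G=12
G+C = 22, so %GC = 22/31 × 100 = 70.968%
Salt term: 16.6 × (-1.569) = -26.045
GC term: 0.41 × 70.968 = 29.097; length term: −600/31 = −19.355
Tm = 81.5 + (-26.045) + 29.097 − 19.355 = 65.197 → 65.2°C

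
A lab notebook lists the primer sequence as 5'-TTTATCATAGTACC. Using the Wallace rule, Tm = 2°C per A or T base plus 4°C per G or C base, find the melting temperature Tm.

A=4, C=3, T=6, G=1
AT pairs contribute 10, GC pairs contribute 4.
Tm = 2×10 + 4×4 = 36°C

36°C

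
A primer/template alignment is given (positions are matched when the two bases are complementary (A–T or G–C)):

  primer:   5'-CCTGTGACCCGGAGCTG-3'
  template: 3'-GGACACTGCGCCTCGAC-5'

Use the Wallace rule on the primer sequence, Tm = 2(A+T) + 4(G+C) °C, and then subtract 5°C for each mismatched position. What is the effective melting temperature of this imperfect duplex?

Primer base counts: A=2, T=3, G=6, C=6 → A+T=5, G+C=12
Perfect-match Tm = 2(5) + 4(12) = 10 + 48 = 58°C
Mismatches (positions where the bases are not complementary): 1 (at position 9)
Effective Tm = 58 − 1×5 = 58 − 5 = 53°C

53°C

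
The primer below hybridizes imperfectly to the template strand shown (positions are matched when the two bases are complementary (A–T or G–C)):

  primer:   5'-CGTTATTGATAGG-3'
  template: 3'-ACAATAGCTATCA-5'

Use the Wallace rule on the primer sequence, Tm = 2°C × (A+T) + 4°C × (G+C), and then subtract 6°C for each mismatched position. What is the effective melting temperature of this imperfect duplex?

Primer base counts: A=3, T=5, G=4, C=1 → A+T=8, G+C=5
Perfect-match Tm = 2(8) + 4(5) = 16 + 20 = 36°C
Mismatches (positions where the bases are not complementary): 3 (at positions 1, 7, 13)
Effective Tm = 36 − 3×6 = 36 − 18 = 18°C

18°C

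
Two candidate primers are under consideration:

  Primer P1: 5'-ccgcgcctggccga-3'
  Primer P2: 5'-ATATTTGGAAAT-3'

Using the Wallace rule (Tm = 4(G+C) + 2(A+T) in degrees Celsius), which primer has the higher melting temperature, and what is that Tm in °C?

Primer P1, 52°C

Primer P1: A+T=2, G+C=12 → Tm = 2(2)+4(12) = 52°C
Primer P2: A+T=10, G+C=2 → Tm = 2(10)+4(2) = 28°C
52°C vs 28°C → primer P1 is higher.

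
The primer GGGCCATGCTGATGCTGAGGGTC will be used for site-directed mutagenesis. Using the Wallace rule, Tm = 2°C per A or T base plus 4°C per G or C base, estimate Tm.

Base counts: C=5, T=5, A=3, G=10
AT pairs contribute 8, GC pairs contribute 15.
Tm = 2(8) + 4(15) = 16 + 60 = 76°C

76°C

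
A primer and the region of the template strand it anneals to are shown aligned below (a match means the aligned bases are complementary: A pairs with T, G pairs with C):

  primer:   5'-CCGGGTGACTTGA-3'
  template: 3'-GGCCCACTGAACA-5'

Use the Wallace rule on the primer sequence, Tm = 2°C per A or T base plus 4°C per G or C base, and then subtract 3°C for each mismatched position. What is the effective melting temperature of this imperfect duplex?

39°C

Primer base counts: A=2, T=3, G=5, C=3 → A+T=5, G+C=8
Perfect-match Tm = 2(5) + 4(8) = 10 + 32 = 42°C
Mismatches (positions where the bases are not complementary): 1 (at position 13)
Effective Tm = 42 − 1×3 = 42 − 3 = 39°C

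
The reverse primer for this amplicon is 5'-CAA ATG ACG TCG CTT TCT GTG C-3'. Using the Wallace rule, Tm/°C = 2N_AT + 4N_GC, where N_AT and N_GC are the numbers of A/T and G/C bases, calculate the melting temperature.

Base counts: C=6, T=7, G=5, A=4
A+T = 11, G+C = 11
Tm = 2(11) + 4(11) = 22 + 44 = 66°C

66°C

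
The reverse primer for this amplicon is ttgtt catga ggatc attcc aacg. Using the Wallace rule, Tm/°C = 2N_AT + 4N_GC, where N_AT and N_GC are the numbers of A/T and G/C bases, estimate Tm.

68°C

G=5, C=5, A=6, T=8
So N_AT = 14 and N_GC = 10.
Tm = 2(14) + 4(10) = 28 + 40 = 68°C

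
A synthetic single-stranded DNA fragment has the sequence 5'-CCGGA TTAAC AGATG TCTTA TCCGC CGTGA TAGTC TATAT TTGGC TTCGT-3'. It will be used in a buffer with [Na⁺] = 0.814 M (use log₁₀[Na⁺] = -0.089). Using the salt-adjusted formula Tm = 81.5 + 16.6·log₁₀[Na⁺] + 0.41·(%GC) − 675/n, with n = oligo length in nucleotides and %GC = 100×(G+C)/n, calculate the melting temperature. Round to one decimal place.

Length n = 50. Counting bases: A=10, T=18, G=11, C=11
G+C = 22, so %GC = 22/50 × 100 = 44%
Salt term: 16.6 × (-0.089) = -1.477
GC term: 0.41 × 44 = 18.04; length term: −675/50 = −13.5
Tm = 81.5 + (-1.477) + 18.04 − 13.5 = 84.563 → 84.6°C

84.6°C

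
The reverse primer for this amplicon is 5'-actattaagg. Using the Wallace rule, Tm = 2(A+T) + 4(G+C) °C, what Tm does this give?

26°C

Base counts: A=4, T=3, C=1, G=2
AT pairs contribute 7, GC pairs contribute 3.
Tm = 2×7 + 4×3 = 26°C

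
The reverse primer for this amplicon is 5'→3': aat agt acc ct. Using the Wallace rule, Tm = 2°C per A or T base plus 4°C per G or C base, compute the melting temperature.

30°C

Scanning the sequence gives A=4, G=1, T=3, C=3.
So N_AT = 7 and N_GC = 4.
Tm = 2(7) + 4(4) = 14 + 16 = 30°C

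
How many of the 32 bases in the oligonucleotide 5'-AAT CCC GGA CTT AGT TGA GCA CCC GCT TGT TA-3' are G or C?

16

Base counts: T=9, A=7, G=7, C=9
G+C = 7 + 9 = 16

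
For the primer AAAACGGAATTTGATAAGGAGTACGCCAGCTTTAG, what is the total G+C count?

Scanning the sequence gives G=9, C=5, T=8, A=13.
Total G or C: 9 + 5 = 14

14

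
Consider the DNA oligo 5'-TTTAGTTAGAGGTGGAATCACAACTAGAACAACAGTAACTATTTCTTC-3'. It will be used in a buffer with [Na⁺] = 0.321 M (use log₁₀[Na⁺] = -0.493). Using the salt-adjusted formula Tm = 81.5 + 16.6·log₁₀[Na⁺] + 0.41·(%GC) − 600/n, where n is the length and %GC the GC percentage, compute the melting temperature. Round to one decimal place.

Length n = 48. C=8, T=15, A=17, G=8
G+C = 16, so %GC = 16/48 × 100 = 33.333%
Salt term: 16.6 × (-0.493) = -8.184
GC term: 0.41 × 33.333 = 13.667; length term: −600/48 = −12.5
Tm = 81.5 + (-8.184) + 13.667 − 12.5 = 74.483 → 74.5°C

74.5°C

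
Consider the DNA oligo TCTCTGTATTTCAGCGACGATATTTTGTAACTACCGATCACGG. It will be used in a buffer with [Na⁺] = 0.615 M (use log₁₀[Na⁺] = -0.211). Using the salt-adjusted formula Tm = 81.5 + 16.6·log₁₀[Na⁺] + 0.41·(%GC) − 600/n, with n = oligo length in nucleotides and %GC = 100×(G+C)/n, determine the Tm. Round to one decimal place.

81.2°C

Length n = 43. G=8, C=10, T=15, A=10
G+C = 18, so %GC = 18/43 × 100 = 41.86%
Salt term: 16.6 × (-0.211) = -3.503
GC term: 0.41 × 41.86 = 17.163; length term: −600/43 = −13.953
Tm = 81.5 + (-3.503) + 17.163 − 13.953 = 81.207 → 81.2°C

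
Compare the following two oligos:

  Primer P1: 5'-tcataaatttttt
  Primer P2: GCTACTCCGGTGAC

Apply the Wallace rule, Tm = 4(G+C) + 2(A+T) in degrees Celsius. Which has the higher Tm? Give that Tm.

Primer P2, 46°C

Primer P1: A+T=12, G+C=1 → Tm = 2(12)+4(1) = 28°C
Primer P2: A+T=5, G+C=9 → Tm = 2(5)+4(9) = 46°C
28°C vs 46°C → primer P2 is higher.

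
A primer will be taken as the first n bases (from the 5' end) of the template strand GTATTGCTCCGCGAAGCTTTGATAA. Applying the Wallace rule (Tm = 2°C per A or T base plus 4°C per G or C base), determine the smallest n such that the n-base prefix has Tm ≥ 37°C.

n = 12

First 11 bases: GTATTGCTCCG → Tm = 34°C (< 37°C)
First 12 bases: GTATTGCTCCGC → Tm = 38°C (≥ 37°C)
Since every base adds ≥2°C, Tm only increases with n, so the threshold is first crossed at n = 12.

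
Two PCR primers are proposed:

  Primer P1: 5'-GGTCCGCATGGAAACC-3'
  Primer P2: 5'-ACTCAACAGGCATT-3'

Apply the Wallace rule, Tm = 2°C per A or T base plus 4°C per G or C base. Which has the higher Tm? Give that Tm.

Primer P1: A+T=6, G+C=10 → Tm = 2(6)+4(10) = 52°C
Primer P2: A+T=8, G+C=6 → Tm = 2(8)+4(6) = 40°C
52°C vs 40°C → primer P1 is higher.

Primer P1, 52°C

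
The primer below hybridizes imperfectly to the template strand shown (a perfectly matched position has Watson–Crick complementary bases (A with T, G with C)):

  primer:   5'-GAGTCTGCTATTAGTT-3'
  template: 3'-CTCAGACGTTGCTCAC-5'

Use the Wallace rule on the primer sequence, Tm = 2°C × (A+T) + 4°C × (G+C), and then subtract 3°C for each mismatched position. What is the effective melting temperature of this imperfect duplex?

32°C

Primer base counts: A=3, T=7, G=4, C=2 → A+T=10, G+C=6
Perfect-match Tm = 2(10) + 4(6) = 20 + 24 = 44°C
Mismatches (positions where the bases are not complementary): 4 (at positions 9, 11, 12, 16)
Effective Tm = 44 − 4×3 = 44 − 12 = 32°C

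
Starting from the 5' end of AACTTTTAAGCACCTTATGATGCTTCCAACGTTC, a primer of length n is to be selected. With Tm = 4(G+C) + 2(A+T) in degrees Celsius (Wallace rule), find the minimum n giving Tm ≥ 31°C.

First 12 bases: AACTTTTAAGCA → Tm = 30°C (< 31°C)
First 13 bases: AACTTTTAAGCAC → Tm = 34°C (≥ 31°C)
Each additional base adds 2°C (A/T) or 4°C (G/C), so Tm is non-decreasing in n; n = 13 is the first length to reach 31°C.

n = 13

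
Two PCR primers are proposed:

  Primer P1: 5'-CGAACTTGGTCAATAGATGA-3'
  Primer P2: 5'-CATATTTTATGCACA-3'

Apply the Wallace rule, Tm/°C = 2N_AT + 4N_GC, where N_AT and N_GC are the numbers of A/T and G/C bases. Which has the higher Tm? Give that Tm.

Primer P1, 56°C

Primer P1: A+T=12, G+C=8 → Tm = 2(12)+4(8) = 56°C
Primer P2: A+T=11, G+C=4 → Tm = 2(11)+4(4) = 38°C
56°C vs 38°C → primer P1 is higher.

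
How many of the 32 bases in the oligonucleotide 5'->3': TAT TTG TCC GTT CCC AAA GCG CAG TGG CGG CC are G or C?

Scanning the sequence gives A=5, G=9, T=8, C=10.
G+C = 9 + 10 = 19

19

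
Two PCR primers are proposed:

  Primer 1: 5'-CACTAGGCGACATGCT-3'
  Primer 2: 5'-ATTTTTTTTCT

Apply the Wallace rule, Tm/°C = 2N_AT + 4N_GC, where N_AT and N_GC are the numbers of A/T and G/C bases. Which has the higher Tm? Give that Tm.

Primer 1, 50°C

Primer 1: A+T=7, G+C=9 → Tm = 2(7)+4(9) = 50°C
Primer 2: A+T=10, G+C=1 → Tm = 2(10)+4(1) = 24°C
50°C vs 24°C → primer 1 is higher.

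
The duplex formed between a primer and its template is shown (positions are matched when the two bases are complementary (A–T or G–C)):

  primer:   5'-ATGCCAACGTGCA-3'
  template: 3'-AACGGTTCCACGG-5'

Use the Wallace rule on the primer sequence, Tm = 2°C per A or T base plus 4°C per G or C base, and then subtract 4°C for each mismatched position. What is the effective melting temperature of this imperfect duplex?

Primer base counts: A=4, T=2, G=3, C=4 → A+T=6, G+C=7
Perfect-match Tm = 2(6) + 4(7) = 12 + 28 = 40°C
Mismatches (positions where the bases are not complementary): 3 (at positions 1, 8, 13)
Effective Tm = 40 − 3×4 = 40 − 12 = 28°C

28°C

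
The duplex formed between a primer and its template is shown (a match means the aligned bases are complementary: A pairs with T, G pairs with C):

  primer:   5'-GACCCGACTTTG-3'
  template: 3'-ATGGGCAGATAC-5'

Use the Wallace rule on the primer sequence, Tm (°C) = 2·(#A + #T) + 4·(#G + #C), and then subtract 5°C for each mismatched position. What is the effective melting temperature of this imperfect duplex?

Primer base counts: A=2, T=3, G=3, C=4 → A+T=5, G+C=7
Perfect-match Tm = 2(5) + 4(7) = 10 + 28 = 38°C
Mismatches (positions where the bases are not complementary): 3 (at positions 1, 7, 10)
Effective Tm = 38 − 3×5 = 38 − 15 = 23°C

23°C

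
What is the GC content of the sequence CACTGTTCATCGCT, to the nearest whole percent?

50%

Base counts: G=2, C=5, T=5, A=2
G+C = 2 + 5 = 7 out of 14 bases
%GC = 7/14 × 100 = 50% ≈ 50%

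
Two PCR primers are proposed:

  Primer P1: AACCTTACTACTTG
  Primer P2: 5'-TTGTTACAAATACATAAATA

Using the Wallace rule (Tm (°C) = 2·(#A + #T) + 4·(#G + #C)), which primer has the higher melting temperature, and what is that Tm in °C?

Primer P1: A+T=9, G+C=5 → Tm = 2(9)+4(5) = 38°C
Primer P2: A+T=17, G+C=3 → Tm = 2(17)+4(3) = 46°C
38°C vs 46°C → primer P2 is higher.

Primer P2, 46°C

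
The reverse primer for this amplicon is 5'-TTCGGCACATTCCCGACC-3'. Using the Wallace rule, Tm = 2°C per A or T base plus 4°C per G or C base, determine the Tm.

Counting bases: C=8, G=3, T=4, A=3
AT pairs contribute 7, GC pairs contribute 11.
Tm = 4·11 + 2·7 = 44 + 14 = 58°C

58°C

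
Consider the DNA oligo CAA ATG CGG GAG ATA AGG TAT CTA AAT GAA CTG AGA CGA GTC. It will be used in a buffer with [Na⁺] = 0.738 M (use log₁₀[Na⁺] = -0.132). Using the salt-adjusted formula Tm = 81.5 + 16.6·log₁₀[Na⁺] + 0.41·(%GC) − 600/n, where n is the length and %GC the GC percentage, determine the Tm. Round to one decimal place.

82.6°C

Length n = 42. Scanning the sequence gives C=6, A=16, G=12, T=8.
G+C = 18, so %GC = 18/42 × 100 = 42.857%
Salt term: 16.6 × (-0.132) = -2.191
GC term: 0.41 × 42.857 = 17.571; length term: −600/42 = −14.286
Tm = 81.5 + (-2.191) + 17.571 − 14.286 = 82.594 → 82.6°C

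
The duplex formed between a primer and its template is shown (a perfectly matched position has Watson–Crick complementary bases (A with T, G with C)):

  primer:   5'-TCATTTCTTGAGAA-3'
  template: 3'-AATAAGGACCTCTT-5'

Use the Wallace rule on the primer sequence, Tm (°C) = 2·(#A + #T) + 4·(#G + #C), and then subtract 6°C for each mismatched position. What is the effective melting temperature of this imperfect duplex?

Primer base counts: A=4, T=6, G=2, C=2 → A+T=10, G+C=4
Perfect-match Tm = 2(10) + 4(4) = 20 + 16 = 36°C
Mismatches (positions where the bases are not complementary): 3 (at positions 2, 6, 9)
Effective Tm = 36 − 3×6 = 36 − 18 = 18°C

18°C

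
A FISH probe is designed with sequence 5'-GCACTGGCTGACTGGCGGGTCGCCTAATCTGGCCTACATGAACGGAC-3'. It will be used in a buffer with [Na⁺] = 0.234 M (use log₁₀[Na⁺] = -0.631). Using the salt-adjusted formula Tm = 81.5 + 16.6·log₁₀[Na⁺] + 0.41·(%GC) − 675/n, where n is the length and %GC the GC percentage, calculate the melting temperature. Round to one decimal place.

82.0°C

Length n = 47. Counting bases: C=14, T=9, G=15, A=9
G+C = 29, so %GC = 29/47 × 100 = 61.702%
Salt term: 16.6 × (-0.631) = -10.475
GC term: 0.41 × 61.702 = 25.298; length term: −675/47 = −14.362
Tm = 81.5 + (-10.475) + 25.298 − 14.362 = 81.961 → 82.0°C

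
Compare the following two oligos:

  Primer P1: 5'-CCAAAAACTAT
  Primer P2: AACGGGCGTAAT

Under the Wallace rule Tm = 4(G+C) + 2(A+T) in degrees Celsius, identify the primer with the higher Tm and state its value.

Primer P2, 36°C

Primer P1: A+T=8, G+C=3 → Tm = 2(8)+4(3) = 28°C
Primer P2: A+T=6, G+C=6 → Tm = 2(6)+4(6) = 36°C
28°C vs 36°C → primer P2 is higher.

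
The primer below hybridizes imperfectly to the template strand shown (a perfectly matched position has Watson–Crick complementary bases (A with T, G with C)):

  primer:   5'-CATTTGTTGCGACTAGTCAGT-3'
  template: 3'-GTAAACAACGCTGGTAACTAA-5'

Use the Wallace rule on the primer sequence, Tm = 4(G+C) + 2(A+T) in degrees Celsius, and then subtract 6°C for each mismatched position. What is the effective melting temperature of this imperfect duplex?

36°C

Primer base counts: A=4, T=8, G=5, C=4 → A+T=12, G+C=9
Perfect-match Tm = 2(12) + 4(9) = 24 + 36 = 60°C
Mismatches (positions where the bases are not complementary): 4 (at positions 14, 16, 18, 20)
Effective Tm = 60 − 4×6 = 60 − 24 = 36°C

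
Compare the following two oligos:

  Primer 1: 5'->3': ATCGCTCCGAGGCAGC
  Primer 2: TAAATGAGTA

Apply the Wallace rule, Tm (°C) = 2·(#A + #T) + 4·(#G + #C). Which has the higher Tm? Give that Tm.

Primer 1: A+T=5, G+C=11 → Tm = 2(5)+4(11) = 54°C
Primer 2: A+T=8, G+C=2 → Tm = 2(8)+4(2) = 24°C
54°C vs 24°C → primer 1 is higher.

Primer 1, 54°C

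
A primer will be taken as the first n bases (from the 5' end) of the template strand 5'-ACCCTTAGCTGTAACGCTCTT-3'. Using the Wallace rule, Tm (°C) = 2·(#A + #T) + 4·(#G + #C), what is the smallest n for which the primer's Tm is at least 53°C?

First 17 bases: ACCCTTAGCTGTAACGC → Tm = 52°C (< 53°C)
First 18 bases: ACCCTTAGCTGTAACGCT → Tm = 54°C (≥ 53°C)
Each additional base adds 2°C (A/T) or 4°C (G/C), so Tm is non-decreasing in n; n = 18 is the first length to reach 53°C.

n = 18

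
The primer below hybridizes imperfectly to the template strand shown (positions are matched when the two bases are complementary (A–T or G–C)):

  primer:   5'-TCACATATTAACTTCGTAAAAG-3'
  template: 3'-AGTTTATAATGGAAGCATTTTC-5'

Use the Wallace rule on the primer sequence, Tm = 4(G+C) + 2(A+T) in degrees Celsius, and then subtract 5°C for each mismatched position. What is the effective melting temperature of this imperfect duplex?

46°C

Primer base counts: A=9, T=7, G=2, C=4 → A+T=16, G+C=6
Perfect-match Tm = 2(16) + 4(6) = 32 + 24 = 56°C
Mismatches (positions where the bases are not complementary): 2 (at positions 4, 11)
Effective Tm = 56 − 2×5 = 56 − 10 = 46°C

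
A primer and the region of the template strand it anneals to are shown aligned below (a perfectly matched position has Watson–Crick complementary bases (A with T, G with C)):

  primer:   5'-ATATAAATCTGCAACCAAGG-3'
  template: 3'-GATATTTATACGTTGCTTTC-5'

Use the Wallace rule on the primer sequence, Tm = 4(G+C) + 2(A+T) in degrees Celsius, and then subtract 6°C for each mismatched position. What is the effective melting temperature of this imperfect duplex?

30°C

Primer base counts: A=9, T=4, G=3, C=4 → A+T=13, G+C=7
Perfect-match Tm = 2(13) + 4(7) = 26 + 28 = 54°C
Mismatches (positions where the bases are not complementary): 4 (at positions 1, 9, 16, 19)
Effective Tm = 54 − 4×6 = 54 − 24 = 30°C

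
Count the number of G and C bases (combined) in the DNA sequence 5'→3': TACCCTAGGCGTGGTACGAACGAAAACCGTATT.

16

C=8, G=8, T=7, A=10
Total G or C: 8 + 8 = 16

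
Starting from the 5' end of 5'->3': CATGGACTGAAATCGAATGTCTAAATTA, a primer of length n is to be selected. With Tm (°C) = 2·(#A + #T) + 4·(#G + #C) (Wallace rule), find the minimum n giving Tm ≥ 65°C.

First 23 bases: CATGGACTGAAATCGAATGTCTA → Tm = 64°C (< 65°C)
First 24 bases: CATGGACTGAAATCGAATGTCTAA → Tm = 66°C (≥ 65°C)
Since every base adds ≥2°C, Tm only increases with n, so the threshold is first crossed at n = 24.

n = 24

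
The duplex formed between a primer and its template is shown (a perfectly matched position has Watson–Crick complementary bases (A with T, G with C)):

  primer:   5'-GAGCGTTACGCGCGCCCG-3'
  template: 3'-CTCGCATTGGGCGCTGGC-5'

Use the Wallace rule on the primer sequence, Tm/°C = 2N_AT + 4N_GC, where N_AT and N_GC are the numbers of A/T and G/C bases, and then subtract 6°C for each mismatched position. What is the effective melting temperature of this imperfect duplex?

Primer base counts: A=2, T=2, G=7, C=7 → A+T=4, G+C=14
Perfect-match Tm = 2(4) + 4(14) = 8 + 56 = 64°C
Mismatches (positions where the bases are not complementary): 3 (at positions 7, 10, 15)
Effective Tm = 64 − 3×6 = 64 − 18 = 46°C

46°C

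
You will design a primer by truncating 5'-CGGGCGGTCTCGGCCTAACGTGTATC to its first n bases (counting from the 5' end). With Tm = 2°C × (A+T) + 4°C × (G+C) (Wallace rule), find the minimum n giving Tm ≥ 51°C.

First 13 bases: CGGGCGGTCTCGG → Tm = 48°C (< 51°C)
First 14 bases: CGGGCGGTCTCGGC → Tm = 52°C (≥ 51°C)
Since every base adds ≥2°C, Tm only increases with n, so the threshold is first crossed at n = 14.

n = 14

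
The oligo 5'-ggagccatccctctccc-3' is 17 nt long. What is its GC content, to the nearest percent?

Counting bases: C=9, T=3, G=3, A=2
G+C = 3 + 9 = 12 out of 17 bases
%GC = 12/17 × 100 = 70.59% ≈ 71%

71%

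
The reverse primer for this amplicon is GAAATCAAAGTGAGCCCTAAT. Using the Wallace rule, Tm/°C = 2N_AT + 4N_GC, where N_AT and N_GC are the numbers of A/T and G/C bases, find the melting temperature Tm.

Scanning the sequence gives T=4, C=4, A=9, G=4.
So N_AT = 13 and N_GC = 8.
Tm = 2×13 + 4×8 = 58°C

58°C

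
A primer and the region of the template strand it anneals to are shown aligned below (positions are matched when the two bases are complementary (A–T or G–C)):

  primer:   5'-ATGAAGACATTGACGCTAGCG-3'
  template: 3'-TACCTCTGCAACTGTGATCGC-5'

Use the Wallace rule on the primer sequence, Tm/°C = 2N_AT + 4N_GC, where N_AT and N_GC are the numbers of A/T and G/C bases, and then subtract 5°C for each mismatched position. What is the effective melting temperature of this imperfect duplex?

47°C

Primer base counts: A=7, T=4, G=6, C=4 → A+T=11, G+C=10
Perfect-match Tm = 2(11) + 4(10) = 22 + 40 = 62°C
Mismatches (positions where the bases are not complementary): 3 (at positions 4, 9, 15)
Effective Tm = 62 − 3×5 = 62 − 15 = 47°C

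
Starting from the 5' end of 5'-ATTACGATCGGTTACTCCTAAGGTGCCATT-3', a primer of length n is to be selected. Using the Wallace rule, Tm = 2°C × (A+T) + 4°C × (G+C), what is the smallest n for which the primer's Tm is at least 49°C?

n = 18

First 17 bases: ATTACGATCGGTTACTC → Tm = 48°C (< 49°C)
First 18 bases: ATTACGATCGGTTACTCC → Tm = 52°C (≥ 49°C)
Each additional base adds 2°C (A/T) or 4°C (G/C), so Tm is non-decreasing in n; n = 18 is the first length to reach 49°C.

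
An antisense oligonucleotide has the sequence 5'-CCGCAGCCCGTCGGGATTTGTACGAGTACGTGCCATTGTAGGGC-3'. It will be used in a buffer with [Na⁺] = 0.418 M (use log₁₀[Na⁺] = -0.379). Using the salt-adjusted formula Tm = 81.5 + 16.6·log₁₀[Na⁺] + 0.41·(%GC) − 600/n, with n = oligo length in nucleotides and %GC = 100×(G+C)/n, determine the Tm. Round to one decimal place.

Length n = 44. C=12, G=15, A=7, T=10
G+C = 27, so %GC = 27/44 × 100 = 61.364%
Salt term: 16.6 × (-0.379) = -6.291
GC term: 0.41 × 61.364 = 25.159; length term: −600/44 = −13.636
Tm = 81.5 + (-6.291) + 25.159 − 13.636 = 86.732 → 86.7°C

86.7°C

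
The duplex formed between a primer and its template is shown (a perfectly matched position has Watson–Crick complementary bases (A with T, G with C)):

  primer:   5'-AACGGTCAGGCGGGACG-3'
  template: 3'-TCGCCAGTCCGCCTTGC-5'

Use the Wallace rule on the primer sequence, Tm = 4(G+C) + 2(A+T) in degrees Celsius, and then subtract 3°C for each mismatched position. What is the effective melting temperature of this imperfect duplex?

Primer base counts: A=4, T=1, G=8, C=4 → A+T=5, G+C=12
Perfect-match Tm = 2(5) + 4(12) = 10 + 48 = 58°C
Mismatches (positions where the bases are not complementary): 2 (at positions 2, 14)
Effective Tm = 58 − 2×3 = 58 − 6 = 52°C

52°C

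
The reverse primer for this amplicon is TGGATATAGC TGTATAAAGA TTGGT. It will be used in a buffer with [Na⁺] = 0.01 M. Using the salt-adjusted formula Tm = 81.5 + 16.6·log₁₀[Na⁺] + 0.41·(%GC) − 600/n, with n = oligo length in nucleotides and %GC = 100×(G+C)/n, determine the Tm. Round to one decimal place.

Length n = 25. A=8, G=7, T=9, C=1
G+C = 8, so %GC = 8/25 × 100 = 32%
Salt term: 16.6 × (-2) = -33.2
GC term: 0.41 × 32 = 13.12; length term: −600/25 = −24
Tm = 81.5 + (-33.2) + 13.12 − 24 = 37.42 → 37.4°C

37.4°C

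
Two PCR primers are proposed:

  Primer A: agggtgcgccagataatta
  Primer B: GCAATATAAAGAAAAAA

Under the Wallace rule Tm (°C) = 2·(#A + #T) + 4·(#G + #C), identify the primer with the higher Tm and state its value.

Primer A, 56°C

Primer A: A+T=10, G+C=9 → Tm = 2(10)+4(9) = 56°C
Primer B: A+T=14, G+C=3 → Tm = 2(14)+4(3) = 40°C
56°C vs 40°C → primer A is higher.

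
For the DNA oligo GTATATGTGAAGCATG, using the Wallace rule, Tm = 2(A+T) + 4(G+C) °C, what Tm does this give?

44°C

Counting bases: G=5, A=5, T=5, C=1
AT pairs contribute 10, GC pairs contribute 6.
Tm = 4·6 + 2·10 = 24 + 20 = 44°C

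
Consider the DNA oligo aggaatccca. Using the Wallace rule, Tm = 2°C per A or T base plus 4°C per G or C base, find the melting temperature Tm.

G=2, A=4, T=1, C=3
AT pairs contribute 5, GC pairs contribute 5.
Tm = 2(5) + 4(5) = 10 + 20 = 30°C

30°C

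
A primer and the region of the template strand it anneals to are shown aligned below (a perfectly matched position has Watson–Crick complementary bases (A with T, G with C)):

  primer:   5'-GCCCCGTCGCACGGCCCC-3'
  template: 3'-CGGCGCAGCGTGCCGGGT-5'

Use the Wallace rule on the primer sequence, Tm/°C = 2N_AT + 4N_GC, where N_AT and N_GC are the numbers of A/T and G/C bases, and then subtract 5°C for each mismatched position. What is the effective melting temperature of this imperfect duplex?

58°C

Primer base counts: A=1, T=1, G=5, C=11 → A+T=2, G+C=16
Perfect-match Tm = 2(2) + 4(16) = 4 + 64 = 68°C
Mismatches (positions where the bases are not complementary): 2 (at positions 4, 18)
Effective Tm = 68 − 2×5 = 68 − 10 = 58°C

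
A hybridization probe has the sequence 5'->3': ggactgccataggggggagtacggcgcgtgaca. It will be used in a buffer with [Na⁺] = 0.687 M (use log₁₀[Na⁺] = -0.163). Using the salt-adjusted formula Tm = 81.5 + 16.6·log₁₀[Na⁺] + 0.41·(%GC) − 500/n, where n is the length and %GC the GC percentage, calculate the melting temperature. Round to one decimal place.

Length n = 33. Base counts: C=7, A=7, T=4, G=15
G+C = 22, so %GC = 22/33 × 100 = 66.667%
Salt term: 16.6 × (-0.163) = -2.706
GC term: 0.41 × 66.667 = 27.333; length term: −500/33 = −15.152
Tm = 81.5 + (-2.706) + 27.333 − 15.152 = 90.975 → 91.0°C

91.0°C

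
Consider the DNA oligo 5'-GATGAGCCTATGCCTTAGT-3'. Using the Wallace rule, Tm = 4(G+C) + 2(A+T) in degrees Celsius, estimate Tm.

56°C

Scanning the sequence gives G=5, C=4, A=4, T=6.
A+T = 10, G+C = 9
Tm = 2×10 + 4×9 = 56°C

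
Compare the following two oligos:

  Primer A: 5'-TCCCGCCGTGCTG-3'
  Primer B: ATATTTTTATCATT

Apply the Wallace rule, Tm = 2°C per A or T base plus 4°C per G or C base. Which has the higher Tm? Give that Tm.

Primer A: A+T=3, G+C=10 → Tm = 2(3)+4(10) = 46°C
Primer B: A+T=13, G+C=1 → Tm = 2(13)+4(1) = 30°C
46°C vs 30°C → primer A is higher.

Primer A, 46°C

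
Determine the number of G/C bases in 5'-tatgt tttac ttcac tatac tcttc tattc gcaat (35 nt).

10

Base counts: A=8, G=2, T=17, C=8
G+C = 2 + 8 = 10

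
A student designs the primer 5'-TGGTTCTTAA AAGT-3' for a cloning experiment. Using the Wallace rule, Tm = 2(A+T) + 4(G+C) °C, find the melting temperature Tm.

36°C

Scanning the sequence gives A=4, C=1, T=6, G=3.
So N_AT = 10 and N_GC = 4.
Tm = 2(10) + 4(4) = 20 + 16 = 36°C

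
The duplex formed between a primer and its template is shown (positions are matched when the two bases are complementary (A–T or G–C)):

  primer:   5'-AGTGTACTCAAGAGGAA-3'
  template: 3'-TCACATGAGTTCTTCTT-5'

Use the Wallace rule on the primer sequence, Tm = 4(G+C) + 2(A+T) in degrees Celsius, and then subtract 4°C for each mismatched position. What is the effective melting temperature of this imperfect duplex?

44°C

Primer base counts: A=7, T=3, G=5, C=2 → A+T=10, G+C=7
Perfect-match Tm = 2(10) + 4(7) = 20 + 28 = 48°C
Mismatches (positions where the bases are not complementary): 1 (at position 14)
Effective Tm = 48 − 1×4 = 48 − 4 = 44°C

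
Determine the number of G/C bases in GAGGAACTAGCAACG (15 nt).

8

Counting bases: C=3, T=1, A=6, G=5
G+C = 5 + 3 = 8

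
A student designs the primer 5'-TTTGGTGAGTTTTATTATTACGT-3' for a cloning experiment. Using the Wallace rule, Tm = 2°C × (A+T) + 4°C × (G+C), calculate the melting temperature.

58°C

Base counts: C=1, G=5, T=13, A=4
So N_AT = 17 and N_GC = 6.
Tm = 2(17) + 4(6) = 34 + 24 = 58°C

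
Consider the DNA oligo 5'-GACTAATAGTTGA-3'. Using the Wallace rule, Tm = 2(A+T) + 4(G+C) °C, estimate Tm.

Scanning the sequence gives C=1, A=5, G=3, T=4.
So N_AT = 9 and N_GC = 4.
Tm = 2(9) + 4(4) = 18 + 16 = 34°C

34°C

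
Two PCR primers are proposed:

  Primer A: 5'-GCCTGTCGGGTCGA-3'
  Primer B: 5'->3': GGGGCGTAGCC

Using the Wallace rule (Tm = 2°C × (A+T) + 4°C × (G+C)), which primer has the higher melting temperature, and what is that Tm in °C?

Primer A, 48°C

Primer A: A+T=4, G+C=10 → Tm = 2(4)+4(10) = 48°C
Primer B: A+T=2, G+C=9 → Tm = 2(2)+4(9) = 40°C
48°C vs 40°C → primer A is higher.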